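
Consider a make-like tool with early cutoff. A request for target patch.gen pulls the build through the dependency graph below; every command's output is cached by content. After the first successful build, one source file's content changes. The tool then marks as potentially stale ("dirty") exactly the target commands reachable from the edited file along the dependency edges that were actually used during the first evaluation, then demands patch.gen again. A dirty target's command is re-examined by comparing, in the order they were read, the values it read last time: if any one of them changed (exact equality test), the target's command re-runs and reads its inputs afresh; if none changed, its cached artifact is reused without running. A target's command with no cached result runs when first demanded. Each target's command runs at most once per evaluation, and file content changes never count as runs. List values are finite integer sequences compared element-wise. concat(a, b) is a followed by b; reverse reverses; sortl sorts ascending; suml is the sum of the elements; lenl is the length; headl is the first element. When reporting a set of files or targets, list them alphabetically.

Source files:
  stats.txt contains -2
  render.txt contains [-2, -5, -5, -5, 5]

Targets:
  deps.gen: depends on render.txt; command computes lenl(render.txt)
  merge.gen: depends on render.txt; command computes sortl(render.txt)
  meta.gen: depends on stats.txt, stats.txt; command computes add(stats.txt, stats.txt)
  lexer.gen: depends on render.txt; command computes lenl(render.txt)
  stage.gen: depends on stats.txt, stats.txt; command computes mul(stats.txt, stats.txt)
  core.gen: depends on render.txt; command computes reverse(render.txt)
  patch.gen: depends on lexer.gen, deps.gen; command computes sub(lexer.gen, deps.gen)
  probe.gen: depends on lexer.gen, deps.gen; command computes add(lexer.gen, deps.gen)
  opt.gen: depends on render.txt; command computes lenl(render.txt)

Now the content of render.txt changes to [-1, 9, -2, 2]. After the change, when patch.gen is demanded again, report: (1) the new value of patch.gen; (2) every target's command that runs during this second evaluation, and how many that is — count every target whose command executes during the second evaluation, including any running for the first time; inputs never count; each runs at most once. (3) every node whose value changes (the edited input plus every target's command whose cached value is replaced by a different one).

First demand of the output computes:
  deps.gen = lenl([-2, -5, -5, -5, 5]) = 5
  lexer.gen = lenl([-2, -5, -5, -5, 5]) = 5
  patch.gen = sub(5, 5) = 0

After the edit, cleaning proceeds:
  deps.gen: a read changed (render.txt [-2, -5, -5, -5, 5]->[-1, 9, -2, 2]) — executes, giving 4.
  lexer.gen: a read changed (render.txt [-2, -5, -5, -5, 5]->[-1, 9, -2, 2]) — executes, giving 4.
  patch.gen: a read changed (lexer.gen 5->4; deps.gen 5->4) — executes, giving 0 — identical to its old value.

Demanding patch.gen again yields 0.
3 target commands run: deps.gen, lexer.gen, patch.gen.
The nodes whose values change: deps.gen, lexer.gen, render.txt.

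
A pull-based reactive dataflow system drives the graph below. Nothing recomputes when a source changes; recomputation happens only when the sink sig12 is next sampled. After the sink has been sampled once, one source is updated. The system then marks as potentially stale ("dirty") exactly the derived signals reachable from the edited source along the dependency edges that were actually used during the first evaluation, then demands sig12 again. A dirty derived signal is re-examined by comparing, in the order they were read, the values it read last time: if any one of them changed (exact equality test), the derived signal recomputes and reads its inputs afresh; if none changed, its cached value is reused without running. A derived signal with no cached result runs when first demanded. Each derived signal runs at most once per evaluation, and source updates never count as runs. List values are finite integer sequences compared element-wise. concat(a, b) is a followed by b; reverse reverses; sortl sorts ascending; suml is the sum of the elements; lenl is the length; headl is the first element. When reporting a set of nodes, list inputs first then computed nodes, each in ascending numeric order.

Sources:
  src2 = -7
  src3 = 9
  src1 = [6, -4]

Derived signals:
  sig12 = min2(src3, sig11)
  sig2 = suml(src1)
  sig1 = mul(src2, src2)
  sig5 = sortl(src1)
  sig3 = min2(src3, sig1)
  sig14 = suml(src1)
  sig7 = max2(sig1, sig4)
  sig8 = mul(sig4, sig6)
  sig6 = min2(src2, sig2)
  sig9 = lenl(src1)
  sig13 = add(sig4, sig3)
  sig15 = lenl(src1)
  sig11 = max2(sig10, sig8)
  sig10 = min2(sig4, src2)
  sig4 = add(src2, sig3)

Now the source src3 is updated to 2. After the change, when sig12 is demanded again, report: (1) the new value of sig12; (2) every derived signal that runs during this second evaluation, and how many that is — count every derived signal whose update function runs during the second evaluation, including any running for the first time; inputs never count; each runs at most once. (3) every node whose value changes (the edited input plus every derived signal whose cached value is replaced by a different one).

First evaluation (everything demanded from the output):
  sig1 = mul(-7, -7) = 49
  sig2 = suml([6, -4]) = 2
  sig3 = min2(9, 49) = 9
  sig4 = add(-7, 9) = 2
  sig6 = min2(-7, 2) = -7
  sig8 = mul(2, -7) = -14
  sig10 = min2(2, -7) = -7
  sig11 = max2(-7, -14) = -7
  sig12 = min2(9, -7) = -7

Propagation after the edit:
  sig3: runs — src3 9->2; result 2.
  sig4: runs — sig3 9->2; result -5.
  sig8: runs — sig4 2->-5; result 35.
  sig10: runs — sig4 2->-5; result -7 (same value as before).
  sig11: runs — sig8 -14->35; result 35.
  sig12: runs — src3 9->2; sig11 -7->35; result 2.

New value of sig12: 2.
Derived signals that run: sig3, sig4, sig8, sig10, sig11, sig12 — 6 in total.
Values that change: src3, sig3, sig4, sig8, sig11, sig12.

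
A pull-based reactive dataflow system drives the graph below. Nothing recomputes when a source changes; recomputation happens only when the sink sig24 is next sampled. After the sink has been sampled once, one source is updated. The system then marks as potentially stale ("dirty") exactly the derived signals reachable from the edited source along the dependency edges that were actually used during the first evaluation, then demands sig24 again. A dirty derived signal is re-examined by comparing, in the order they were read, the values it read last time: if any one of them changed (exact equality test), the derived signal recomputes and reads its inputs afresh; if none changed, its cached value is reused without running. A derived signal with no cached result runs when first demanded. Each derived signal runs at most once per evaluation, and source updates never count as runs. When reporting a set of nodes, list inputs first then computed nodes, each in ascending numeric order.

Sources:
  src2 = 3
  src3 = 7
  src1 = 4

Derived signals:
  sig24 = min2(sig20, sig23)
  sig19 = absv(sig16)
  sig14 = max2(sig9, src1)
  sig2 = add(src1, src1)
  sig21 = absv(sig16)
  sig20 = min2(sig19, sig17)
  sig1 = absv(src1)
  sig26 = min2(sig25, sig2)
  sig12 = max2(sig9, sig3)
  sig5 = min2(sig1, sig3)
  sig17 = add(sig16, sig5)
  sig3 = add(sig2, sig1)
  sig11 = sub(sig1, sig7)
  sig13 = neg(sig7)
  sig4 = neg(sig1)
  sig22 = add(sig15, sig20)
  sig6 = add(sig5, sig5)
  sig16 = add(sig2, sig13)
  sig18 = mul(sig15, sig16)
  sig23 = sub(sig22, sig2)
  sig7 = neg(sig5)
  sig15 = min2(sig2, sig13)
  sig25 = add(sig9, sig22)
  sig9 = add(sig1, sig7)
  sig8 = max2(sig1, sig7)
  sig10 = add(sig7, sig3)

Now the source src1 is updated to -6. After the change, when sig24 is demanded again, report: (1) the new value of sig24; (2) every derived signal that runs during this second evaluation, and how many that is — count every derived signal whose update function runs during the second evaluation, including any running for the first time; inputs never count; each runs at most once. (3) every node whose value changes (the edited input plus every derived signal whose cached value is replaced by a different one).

New value of sig24: -24.
Derived signals that run: sig1, sig2, sig3, sig5, sig7, sig13, sig15, sig16, sig17, sig19, sig20, sig22, sig23, sig24 — 14 in total.
Values that change: src1, sig1, sig2, sig3, sig5, sig7, sig13, sig15, sig16, sig17, sig19, sig20, sig22, sig23, sig24.

First evaluation (everything demanded from the output):
  sig1 = absv(4) = 4
  sig2 = add(4, 4) = 8
  sig3 = add(8, 4) = 12
  sig5 = min2(4, 12) = 4
  sig7 = neg(4) = -4
  sig13 = neg(-4) = 4
  sig15 = min2(8, 4) = 4
  sig16 = add(8, 4) = 12
  sig17 = add(12, 4) = 16
  sig19 = absv(12) = 12
  sig20 = min2(12, 16) = 12
  sig22 = add(4, 12) = 16
  sig23 = sub(16, 8) = 8
  sig24 = min2(12, 8) = 8

Propagation after the edit:
  sig1: runs — src1 4->-6; result 6.
  sig2: runs — src1 4->-6; src1 4->-6; result -12.
  sig3: runs — sig2 8->-12; sig1 4->6; result -6.
  sig5: runs — sig1 4->6; sig3 12->-6; result -6.
  sig7: runs — sig5 4->-6; result 6.
  sig13: runs — sig7 -4->6; result -6.
  sig15: runs — sig2 8->-12; sig13 4->-6; result -12.
  sig16: runs — sig2 8->-12; sig13 4->-6; result -18.
  sig17: runs — sig16 12->-18; sig5 4->-6; result -24.
  sig19: runs — sig16 12->-18; result 18.
  sig20: runs — sig19 12->18; sig17 16->-24; result -24.
  sig22: runs — sig15 4->-12; sig20 12->-24; result -36.
  sig23: runs — sig22 16->-36; sig2 8->-12; result -24.
  sig24: runs — sig20 12->-24; sig23 8->-24; result -24.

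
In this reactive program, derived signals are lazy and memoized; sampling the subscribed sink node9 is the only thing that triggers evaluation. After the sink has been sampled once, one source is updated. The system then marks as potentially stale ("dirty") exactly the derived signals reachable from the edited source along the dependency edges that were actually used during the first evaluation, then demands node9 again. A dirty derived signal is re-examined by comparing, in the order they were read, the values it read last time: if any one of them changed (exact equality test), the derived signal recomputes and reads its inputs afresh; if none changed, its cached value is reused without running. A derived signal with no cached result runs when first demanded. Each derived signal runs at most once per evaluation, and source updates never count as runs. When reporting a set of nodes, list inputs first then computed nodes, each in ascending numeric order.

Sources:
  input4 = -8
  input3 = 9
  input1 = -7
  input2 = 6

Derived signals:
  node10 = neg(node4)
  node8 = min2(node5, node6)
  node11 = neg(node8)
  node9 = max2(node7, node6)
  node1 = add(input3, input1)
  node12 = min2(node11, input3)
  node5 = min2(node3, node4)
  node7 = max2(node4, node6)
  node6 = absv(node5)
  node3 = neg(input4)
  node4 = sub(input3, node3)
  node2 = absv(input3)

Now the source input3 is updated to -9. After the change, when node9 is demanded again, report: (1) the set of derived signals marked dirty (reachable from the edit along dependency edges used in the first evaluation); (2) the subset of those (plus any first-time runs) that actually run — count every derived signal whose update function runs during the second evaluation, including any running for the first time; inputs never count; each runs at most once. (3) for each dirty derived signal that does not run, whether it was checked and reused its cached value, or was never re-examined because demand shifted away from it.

First demand of the output computes:
  node3 = neg(-8) = 8
  node4 = sub(9, 8) = 1
  node5 = min2(8, 1) = 1
  node6 = absv(1) = 1
  node7 = max2(1, 1) = 1
  node9 = max2(1, 1) = 1

After the edit, cleaning proceeds:
  node4: a read changed (input3 9->-9) — executes, giving -17.
  node5: a read changed (node4 1->-17) — executes, giving -17.
  node6: a read changed (node5 1->-17) — executes, giving 17.
  node7: a read changed (node4 1->-17; node6 1->17) — executes, giving 17.
  node9: a read changed (node7 1->17; node6 1->17) — executes, giving 17.

The edit dirties: node4, node5, node6, node7, node9.
5 derived signals run: node4, node5, node6, node7, node9.
No dirty derived signal escaped a run.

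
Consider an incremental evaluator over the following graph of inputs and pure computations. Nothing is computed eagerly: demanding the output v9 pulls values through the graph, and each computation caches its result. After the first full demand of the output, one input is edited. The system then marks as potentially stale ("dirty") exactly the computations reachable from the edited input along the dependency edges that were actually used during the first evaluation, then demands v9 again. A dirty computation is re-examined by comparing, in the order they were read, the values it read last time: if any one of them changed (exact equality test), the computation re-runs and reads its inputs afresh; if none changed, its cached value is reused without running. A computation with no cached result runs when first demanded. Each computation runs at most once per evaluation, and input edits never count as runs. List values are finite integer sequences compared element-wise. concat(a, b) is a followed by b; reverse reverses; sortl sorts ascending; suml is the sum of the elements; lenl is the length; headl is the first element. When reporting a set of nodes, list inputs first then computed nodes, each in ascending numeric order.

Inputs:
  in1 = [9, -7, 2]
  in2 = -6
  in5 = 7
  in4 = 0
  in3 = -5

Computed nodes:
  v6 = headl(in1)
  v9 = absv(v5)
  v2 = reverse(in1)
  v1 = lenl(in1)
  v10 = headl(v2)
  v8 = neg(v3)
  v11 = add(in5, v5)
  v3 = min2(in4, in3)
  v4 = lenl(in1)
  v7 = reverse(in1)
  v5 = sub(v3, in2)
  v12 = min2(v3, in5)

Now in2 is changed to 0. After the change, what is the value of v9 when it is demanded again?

Initial pass — values computed on the first demand:
  v3 = min2(0, -5) = -5
  v5 = sub(-5, -6) = 1
  v9 = absv(1) = 1

Second demand — change propagation:
  v5: re-runs because in2 -6->0; new result -5.
  v9: re-runs because v5 1->-5; new result 5.

v9 now evaluates to 5.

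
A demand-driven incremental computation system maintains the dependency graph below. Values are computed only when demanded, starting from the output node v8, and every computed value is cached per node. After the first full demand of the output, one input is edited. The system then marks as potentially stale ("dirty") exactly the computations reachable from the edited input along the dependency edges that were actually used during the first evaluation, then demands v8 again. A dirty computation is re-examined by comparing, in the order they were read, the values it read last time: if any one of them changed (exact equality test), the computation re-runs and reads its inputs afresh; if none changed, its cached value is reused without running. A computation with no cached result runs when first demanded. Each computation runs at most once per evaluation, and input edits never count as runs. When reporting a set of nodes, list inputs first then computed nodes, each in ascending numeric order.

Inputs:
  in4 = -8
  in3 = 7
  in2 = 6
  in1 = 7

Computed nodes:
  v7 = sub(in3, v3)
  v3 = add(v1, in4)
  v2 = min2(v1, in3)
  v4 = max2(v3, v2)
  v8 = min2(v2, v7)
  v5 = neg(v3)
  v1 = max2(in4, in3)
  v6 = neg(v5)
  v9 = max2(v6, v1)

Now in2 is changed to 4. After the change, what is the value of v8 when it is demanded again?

New value of v8: 7.
Key observation: in2 is never demanded by the output, so the edit triggers no recomputation at all.

First evaluation (everything demanded from the output):
  v1 = max2(-8, 7) = 7
  v2 = min2(7, 7) = 7
  v3 = add(7, -8) = -1
  v7 = sub(7, -1) = 8
  v8 = min2(7, 8) = 7

Propagation after the edit:
  in2 feeds no computation that the output demands — nothing is marked dirty and nothing runs.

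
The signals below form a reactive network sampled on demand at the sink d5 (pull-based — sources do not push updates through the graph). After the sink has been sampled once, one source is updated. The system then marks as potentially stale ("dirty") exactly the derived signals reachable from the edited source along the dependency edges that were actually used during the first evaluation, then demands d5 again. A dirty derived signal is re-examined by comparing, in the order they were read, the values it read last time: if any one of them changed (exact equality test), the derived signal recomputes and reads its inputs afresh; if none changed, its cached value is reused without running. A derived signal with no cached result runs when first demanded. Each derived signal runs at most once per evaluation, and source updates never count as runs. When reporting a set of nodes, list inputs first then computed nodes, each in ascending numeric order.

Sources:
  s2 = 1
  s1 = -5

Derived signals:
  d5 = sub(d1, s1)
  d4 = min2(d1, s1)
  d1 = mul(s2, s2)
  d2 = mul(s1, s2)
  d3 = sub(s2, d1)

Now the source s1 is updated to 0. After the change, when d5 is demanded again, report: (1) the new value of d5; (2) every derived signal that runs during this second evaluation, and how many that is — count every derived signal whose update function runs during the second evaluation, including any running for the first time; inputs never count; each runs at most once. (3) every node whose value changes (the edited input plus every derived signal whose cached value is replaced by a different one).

d5 now evaluates to 1.
Run set: d5 (1 run).
Changed values: s1, d5.

Initial pass — values computed on the first demand:
  d1 = mul(1, 1) = 1
  d5 = sub(1, -5) = 6

Second demand — change propagation:
  d5: re-runs because s1 -5->0; new result 1.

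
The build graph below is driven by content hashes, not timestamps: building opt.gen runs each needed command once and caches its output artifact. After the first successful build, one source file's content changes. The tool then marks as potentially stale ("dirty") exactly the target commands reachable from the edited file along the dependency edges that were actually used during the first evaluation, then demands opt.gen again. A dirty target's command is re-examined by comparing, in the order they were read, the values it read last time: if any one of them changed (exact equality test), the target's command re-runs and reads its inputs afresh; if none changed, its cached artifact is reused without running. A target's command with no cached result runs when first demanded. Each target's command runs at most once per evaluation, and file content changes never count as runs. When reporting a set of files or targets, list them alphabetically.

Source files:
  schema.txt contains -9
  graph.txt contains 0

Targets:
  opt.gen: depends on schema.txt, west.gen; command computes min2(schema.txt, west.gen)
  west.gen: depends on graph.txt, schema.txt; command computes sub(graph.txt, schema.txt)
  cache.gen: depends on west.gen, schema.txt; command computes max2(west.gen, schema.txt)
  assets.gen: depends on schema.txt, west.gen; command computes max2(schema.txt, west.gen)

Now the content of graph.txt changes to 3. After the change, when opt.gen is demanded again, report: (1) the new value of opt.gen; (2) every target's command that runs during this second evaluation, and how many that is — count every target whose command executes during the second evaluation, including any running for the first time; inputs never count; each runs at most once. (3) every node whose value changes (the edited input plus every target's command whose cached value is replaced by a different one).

Initial pass — values computed on the first demand:
  west.gen = sub(0, -9) = 9
  opt.gen = min2(-9, 9) = -9

Second demand — change propagation:
  west.gen: re-runs because graph.txt 0->3; new result 12.
  opt.gen: re-runs because west.gen 9->12; new result -9 (unchanged).

opt.gen now evaluates to -9.
Run set: opt.gen, west.gen (2 run).
Changed values: graph.txt, west.gen.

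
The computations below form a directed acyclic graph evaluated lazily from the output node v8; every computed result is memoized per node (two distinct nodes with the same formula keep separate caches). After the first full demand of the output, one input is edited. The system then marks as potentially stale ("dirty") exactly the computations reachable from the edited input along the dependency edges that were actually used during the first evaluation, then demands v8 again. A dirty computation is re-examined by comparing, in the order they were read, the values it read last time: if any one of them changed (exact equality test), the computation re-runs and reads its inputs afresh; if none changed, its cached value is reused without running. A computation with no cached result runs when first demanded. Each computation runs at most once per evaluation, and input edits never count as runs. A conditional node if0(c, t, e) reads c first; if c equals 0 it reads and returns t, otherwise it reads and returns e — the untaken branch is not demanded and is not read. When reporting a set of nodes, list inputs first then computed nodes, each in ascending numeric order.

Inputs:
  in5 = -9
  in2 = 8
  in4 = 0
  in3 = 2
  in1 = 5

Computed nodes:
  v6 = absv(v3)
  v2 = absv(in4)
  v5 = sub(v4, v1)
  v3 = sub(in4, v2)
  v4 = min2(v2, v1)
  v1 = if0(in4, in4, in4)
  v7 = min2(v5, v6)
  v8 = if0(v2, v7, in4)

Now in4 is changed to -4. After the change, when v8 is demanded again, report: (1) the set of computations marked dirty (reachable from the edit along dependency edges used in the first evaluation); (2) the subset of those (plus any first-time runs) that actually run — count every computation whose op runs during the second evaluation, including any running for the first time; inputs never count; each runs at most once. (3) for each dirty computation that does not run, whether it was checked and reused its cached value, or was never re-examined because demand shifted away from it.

First demand of the output computes:
  v1 = if0(in4=0 -> then branch in4) = 0
  v2 = absv(0) = 0
  v3 = sub(0, 0) = 0
  v4 = min2(0, 0) = 0
  v5 = sub(0, 0) = 0
  v6 = absv(0) = 0
  v7 = min2(0, 0) = 0
  v8 = if0(v2=0 -> then branch v7) = 0

After the edit, cleaning proceeds:
  v1: stays stale; no demand reaches it after the flip.
  v2: a read changed (in4 0->-4) — executes, giving 4.
  v3: stays stale; no demand reaches it after the flip.
  v4: stays stale; no demand reaches it after the flip.
  v5: stays stale; no demand reaches it after the flip.
  v6: stays stale; no demand reaches it after the flip.
  v7: stays stale; no demand reaches it after the flip.
  v8: a read changed (v2 0->4) — executes, giving -4.

Note the branch switch — demand abandons v1, v3, v4, v5, v6, v7, which are never re-examined.

The edit dirties: v1, v2, v3, v4, v5, v6, v7, v8.
2 computations run: v2, v8.
Unvisited dirty nodes (no longer demanded): v1, v3, v4, v5, v6, v7.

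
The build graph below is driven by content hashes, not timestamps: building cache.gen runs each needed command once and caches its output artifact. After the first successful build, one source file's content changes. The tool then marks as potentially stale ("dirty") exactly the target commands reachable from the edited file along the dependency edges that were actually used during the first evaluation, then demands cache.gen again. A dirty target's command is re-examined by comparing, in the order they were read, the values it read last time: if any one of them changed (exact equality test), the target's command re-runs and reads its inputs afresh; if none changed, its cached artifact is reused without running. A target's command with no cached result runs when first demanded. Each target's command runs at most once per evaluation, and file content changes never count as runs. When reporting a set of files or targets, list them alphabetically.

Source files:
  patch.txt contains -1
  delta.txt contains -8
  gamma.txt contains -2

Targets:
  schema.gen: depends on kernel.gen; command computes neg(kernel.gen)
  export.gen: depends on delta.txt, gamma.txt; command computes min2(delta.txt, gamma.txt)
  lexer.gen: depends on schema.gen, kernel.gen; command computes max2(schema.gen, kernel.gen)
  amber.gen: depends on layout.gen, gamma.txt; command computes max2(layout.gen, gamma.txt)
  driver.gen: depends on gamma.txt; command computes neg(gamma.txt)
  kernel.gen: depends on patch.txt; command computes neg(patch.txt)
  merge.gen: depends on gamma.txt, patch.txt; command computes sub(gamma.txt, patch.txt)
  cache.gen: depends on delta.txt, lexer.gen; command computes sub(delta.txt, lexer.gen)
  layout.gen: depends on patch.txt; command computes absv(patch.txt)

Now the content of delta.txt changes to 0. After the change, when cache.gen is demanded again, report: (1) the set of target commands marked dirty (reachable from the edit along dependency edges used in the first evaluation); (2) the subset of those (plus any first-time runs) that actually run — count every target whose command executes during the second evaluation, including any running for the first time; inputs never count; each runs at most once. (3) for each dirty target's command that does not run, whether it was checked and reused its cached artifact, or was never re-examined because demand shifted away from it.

Dirty set: cache.gen.
Run set: cache.gen (1 run).
All dirty target commands ended up running.

Initial pass — values computed on the first demand:
  kernel.gen = neg(-1) = 1
  schema.gen = neg(1) = -1
  lexer.gen = max2(-1, 1) = 1
  cache.gen = sub(-8, 1) = -9

Second demand — change propagation:
  cache.gen: re-runs because delta.txt -8->0; new result -1.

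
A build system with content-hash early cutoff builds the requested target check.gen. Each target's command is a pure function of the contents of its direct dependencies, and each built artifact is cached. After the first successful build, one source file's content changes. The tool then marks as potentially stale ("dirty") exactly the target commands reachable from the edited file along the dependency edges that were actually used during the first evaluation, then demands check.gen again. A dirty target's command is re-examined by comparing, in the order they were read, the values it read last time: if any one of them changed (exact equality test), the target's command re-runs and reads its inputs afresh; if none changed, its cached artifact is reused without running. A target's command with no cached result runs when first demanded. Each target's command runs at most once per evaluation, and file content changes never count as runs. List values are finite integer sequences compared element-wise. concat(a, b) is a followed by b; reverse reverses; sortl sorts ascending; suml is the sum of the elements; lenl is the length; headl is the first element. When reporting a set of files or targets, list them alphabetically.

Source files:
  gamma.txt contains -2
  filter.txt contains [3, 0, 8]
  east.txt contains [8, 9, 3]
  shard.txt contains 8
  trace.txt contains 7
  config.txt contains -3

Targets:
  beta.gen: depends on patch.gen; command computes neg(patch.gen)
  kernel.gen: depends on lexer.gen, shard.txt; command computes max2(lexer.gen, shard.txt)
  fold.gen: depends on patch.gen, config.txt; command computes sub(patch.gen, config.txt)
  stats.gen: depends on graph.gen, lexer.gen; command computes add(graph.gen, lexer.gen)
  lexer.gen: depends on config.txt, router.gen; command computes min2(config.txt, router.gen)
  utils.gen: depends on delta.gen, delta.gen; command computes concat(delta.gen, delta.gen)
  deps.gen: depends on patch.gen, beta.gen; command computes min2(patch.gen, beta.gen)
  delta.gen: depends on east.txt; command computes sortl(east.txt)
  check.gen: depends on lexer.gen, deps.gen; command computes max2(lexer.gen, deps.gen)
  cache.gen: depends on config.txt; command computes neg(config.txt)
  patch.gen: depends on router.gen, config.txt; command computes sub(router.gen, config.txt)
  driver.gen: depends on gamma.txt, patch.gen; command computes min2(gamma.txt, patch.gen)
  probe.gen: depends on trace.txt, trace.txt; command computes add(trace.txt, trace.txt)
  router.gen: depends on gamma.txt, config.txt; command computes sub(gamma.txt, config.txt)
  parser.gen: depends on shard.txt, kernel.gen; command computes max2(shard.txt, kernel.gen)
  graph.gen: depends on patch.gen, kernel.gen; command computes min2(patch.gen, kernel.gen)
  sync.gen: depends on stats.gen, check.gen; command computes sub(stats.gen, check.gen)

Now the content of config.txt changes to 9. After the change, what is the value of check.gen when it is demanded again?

New value of check.gen: -11.

First evaluation (everything demanded from the output):
  router.gen = sub(-2, -3) = 1
  lexer.gen = min2(-3, 1) = -3
  patch.gen = sub(1, -3) = 4
  beta.gen = neg(4) = -4
  deps.gen = min2(4, -4) = -4
  check.gen = max2(-3, -4) = -3

Propagation after the edit:
  router.gen: runs — config.txt -3->9; result -11.
  lexer.gen: runs — config.txt -3->9; router.gen 1->-11; result -11.
  patch.gen: runs — router.gen 1->-11; config.txt -3->9; result -20.
  beta.gen: runs — patch.gen 4->-20; result 20.
  deps.gen: runs — patch.gen 4->-20; beta.gen -4->20; result -20.
  check.gen: runs — lexer.gen -3->-11; deps.gen -4->-20; result -11.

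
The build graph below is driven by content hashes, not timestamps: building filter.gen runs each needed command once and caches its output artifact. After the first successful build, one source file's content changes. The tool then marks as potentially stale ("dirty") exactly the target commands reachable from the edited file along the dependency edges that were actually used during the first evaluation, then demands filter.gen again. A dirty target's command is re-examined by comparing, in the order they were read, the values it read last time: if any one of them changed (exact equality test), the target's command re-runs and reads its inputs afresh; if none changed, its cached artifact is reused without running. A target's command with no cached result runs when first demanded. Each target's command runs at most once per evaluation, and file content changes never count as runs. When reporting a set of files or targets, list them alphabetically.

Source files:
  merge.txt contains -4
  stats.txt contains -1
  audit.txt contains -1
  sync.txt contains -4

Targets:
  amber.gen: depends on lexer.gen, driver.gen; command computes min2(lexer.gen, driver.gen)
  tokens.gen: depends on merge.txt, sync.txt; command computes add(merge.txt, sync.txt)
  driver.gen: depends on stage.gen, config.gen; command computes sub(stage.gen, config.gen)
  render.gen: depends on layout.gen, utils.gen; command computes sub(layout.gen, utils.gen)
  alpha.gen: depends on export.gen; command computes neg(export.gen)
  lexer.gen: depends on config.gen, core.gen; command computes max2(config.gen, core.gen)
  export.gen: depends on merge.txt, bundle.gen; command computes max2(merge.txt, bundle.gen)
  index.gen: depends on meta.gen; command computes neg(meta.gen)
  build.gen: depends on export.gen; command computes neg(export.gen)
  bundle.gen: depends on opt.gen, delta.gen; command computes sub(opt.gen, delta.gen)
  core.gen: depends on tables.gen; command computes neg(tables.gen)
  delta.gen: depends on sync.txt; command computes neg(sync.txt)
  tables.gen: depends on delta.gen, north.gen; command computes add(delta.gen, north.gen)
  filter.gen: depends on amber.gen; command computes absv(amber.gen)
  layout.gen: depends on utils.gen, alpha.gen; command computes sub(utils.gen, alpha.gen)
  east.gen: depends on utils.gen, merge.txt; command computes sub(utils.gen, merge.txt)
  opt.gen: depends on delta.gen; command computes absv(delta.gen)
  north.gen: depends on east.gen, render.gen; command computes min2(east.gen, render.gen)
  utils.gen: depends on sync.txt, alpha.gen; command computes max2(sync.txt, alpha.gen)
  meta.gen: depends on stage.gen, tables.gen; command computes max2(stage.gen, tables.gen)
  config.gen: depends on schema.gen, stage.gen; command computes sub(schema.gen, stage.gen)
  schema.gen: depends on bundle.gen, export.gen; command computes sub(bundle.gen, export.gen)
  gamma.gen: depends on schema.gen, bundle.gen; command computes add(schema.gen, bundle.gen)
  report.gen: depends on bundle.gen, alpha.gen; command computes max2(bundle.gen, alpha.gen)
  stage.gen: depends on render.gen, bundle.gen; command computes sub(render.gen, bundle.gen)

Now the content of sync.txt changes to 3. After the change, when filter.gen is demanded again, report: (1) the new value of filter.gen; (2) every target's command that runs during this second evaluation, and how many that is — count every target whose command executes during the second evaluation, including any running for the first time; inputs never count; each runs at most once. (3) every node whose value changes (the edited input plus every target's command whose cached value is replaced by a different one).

filter.gen now evaluates to 0.
Run set: alpha.gen, bundle.gen, core.gen, delta.gen, east.gen, export.gen, layout.gen, lexer.gen, north.gen, opt.gen, render.gen, schema.gen, stage.gen, tables.gen, utils.gen (15 run).
Changed values: alpha.gen, bundle.gen, core.gen, delta.gen, east.gen, export.gen, layout.gen, north.gen, opt.gen, render.gen, sync.txt, tables.gen, utils.gen.
The important point: at config.gen every value read last time is unchanged, so the dirty flag clears without a run.

Initial pass — values computed on the first demand:
  delta.gen = neg(-4) = 4
  opt.gen = absv(4) = 4
  bundle.gen = sub(4, 4) = 0
  export.gen = max2(-4, 0) = 0
  alpha.gen = neg(0) = 0
  schema.gen = sub(0, 0) = 0
  utils.gen = max2(-4, 0) = 0
  east.gen = sub(0, -4) = 4
  layout.gen = sub(0, 0) = 0
  render.gen = sub(0, 0) = 0
  north.gen = min2(4, 0) = 0
  stage.gen = sub(0, 0) = 0
  config.gen = sub(0, 0) = 0
  driver.gen = sub(0, 0) = 0
  tables.gen = add(4, 0) = 4
  core.gen = neg(4) = -4
  lexer.gen = max2(0, -4) = 0
  amber.gen = min2(0, 0) = 0
  filter.gen = absv(0) = 0

Second demand — change propagation:
  delta.gen: re-runs because sync.txt -4->3; new result -3.
  opt.gen: re-runs because delta.gen 4->-3; new result 3.
  bundle.gen: re-runs because opt.gen 4->3; delta.gen 4->-3; new result 6.
  export.gen: re-runs because bundle.gen 0->6; new result 6.
  alpha.gen: re-runs because export.gen 0->6; new result -6.
  schema.gen: re-runs because bundle.gen 0->6; export.gen 0->6; new result 0 (unchanged).
  utils.gen: re-runs because sync.txt -4->3; alpha.gen 0->-6; new result 3.
  east.gen: re-runs because utils.gen 0->3; new result 7.
  layout.gen: re-runs because utils.gen 0->3; alpha.gen 0->-6; new result 9.
  render.gen: re-runs because layout.gen 0->9; utils.gen 0->3; new result 6.
  north.gen: re-runs because east.gen 4->7; render.gen 0->6; new result 6.
  stage.gen: re-runs because render.gen 0->6; bundle.gen 0->6; new result 0 (unchanged).
  config.gen: re-examined; everything it read last time is the same (schema.gen unchanged, stage.gen unchanged) — cache 0 kept, no run.
  driver.gen: re-examined; everything it read last time is the same (stage.gen unchanged, config.gen unchanged) — cache 0 kept, no run.
  tables.gen: re-runs because delta.gen 4->-3; north.gen 0->6; new result 3.
  core.gen: re-runs because tables.gen 4->3; new result -3.
  lexer.gen: re-runs because core.gen -4->-3; new result 0 (unchanged).
  amber.gen: re-examined; everything it read last time is the same (lexer.gen unchanged, driver.gen unchanged) — cache 0 kept, no run.
  filter.gen: re-examined; everything it read last time is the same (amber.gen unchanged) — cache 0 kept, no run.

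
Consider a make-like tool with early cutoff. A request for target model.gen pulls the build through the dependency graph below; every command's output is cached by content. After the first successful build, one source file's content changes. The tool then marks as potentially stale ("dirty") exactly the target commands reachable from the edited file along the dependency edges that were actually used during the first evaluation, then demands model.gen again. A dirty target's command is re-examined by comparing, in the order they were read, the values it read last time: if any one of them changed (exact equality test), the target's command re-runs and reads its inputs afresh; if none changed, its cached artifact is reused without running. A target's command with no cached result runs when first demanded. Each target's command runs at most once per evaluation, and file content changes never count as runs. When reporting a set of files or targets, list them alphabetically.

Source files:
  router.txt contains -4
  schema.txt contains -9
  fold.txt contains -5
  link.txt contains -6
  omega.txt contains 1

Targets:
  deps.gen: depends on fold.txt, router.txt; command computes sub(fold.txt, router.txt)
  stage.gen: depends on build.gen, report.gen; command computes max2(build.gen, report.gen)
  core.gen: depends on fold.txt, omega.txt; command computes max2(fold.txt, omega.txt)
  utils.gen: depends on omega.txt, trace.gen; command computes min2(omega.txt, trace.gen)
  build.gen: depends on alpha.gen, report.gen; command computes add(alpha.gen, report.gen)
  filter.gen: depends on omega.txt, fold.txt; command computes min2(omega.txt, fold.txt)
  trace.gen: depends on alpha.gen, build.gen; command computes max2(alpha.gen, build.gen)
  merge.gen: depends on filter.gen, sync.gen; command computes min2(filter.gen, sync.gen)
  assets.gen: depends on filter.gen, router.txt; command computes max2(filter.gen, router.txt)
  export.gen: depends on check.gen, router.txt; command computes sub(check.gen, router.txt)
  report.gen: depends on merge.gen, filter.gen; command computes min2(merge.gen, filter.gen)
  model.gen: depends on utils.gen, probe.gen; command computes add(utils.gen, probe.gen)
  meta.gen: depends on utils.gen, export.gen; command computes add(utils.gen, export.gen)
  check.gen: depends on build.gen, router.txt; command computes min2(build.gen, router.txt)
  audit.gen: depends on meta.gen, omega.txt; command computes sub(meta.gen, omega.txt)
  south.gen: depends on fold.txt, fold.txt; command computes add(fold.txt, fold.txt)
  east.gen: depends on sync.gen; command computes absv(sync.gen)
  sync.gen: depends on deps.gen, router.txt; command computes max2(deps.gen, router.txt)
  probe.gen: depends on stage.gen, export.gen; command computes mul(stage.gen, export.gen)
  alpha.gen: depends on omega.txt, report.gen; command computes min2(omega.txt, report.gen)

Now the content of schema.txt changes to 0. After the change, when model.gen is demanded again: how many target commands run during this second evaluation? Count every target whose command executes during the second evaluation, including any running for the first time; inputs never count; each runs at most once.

0 target commands run: none.
Note the shortcut — nothing in the graph depends on schema.txt at all, so no recomputation happens.

First demand of the output computes:
  deps.gen = sub(-5, -4) = -1
  filter.gen = min2(1, -5) = -5
  sync.gen = max2(-1, -4) = -1
  merge.gen = min2(-5, -1) = -5
  report.gen = min2(-5, -5) = -5
  alpha.gen = min2(1, -5) = -5
  build.gen = add(-5, -5) = -10
  check.gen = min2(-10, -4) = -10
  export.gen = sub(-10, -4) = -6
  stage.gen = max2(-10, -5) = -5
  probe.gen = mul(-5, -6) = 30
  trace.gen = max2(-5, -10) = -5
  utils.gen = min2(1, -5) = -5
  model.gen = add(-5, 30) = 25

After the edit, cleaning proceeds:
  no node depends on schema.txt at all; the second demand re-runs nothing.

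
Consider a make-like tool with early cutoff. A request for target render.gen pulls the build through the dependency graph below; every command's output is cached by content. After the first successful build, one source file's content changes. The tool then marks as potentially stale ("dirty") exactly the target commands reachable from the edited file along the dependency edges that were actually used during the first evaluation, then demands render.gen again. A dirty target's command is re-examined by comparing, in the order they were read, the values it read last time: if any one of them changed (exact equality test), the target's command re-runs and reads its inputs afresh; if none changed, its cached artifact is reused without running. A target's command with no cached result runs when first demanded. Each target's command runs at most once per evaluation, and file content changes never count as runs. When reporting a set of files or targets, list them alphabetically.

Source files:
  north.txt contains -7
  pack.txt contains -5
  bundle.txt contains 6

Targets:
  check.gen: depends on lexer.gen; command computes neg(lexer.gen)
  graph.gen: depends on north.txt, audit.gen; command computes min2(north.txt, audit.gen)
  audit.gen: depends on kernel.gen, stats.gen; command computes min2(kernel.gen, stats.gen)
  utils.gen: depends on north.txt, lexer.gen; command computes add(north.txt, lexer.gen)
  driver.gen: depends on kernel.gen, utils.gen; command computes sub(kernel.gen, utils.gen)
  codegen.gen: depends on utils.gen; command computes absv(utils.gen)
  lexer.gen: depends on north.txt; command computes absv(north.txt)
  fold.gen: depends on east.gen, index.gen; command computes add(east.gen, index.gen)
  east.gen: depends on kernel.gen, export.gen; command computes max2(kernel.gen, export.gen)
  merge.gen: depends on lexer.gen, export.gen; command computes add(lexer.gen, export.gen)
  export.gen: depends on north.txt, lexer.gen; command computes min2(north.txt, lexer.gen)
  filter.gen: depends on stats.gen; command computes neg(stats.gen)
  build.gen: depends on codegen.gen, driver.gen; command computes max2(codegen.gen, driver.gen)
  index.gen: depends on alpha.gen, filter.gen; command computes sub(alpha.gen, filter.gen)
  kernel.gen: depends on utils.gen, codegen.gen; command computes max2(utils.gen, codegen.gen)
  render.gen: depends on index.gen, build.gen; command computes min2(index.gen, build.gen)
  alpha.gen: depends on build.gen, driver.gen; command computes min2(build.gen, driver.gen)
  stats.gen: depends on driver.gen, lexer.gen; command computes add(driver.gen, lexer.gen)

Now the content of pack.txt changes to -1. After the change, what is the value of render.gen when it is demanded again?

First demand of the output computes:
  lexer.gen = absv(-7) = 7
  utils.gen = add(-7, 7) = 0
  codegen.gen = absv(0) = 0
  kernel.gen = max2(0, 0) = 0
  driver.gen = sub(0, 0) = 0
  build.gen = max2(0, 0) = 0
  alpha.gen = min2(0, 0) = 0
  stats.gen = add(0, 7) = 7
  filter.gen = neg(7) = -7
  index.gen = sub(0, -7) = 7
  render.gen = min2(7, 0) = 0

After the edit, cleaning proceeds:
  no node depends on pack.txt at all; the second demand re-runs nothing.

Note the shortcut — nothing in the graph depends on pack.txt at all, so no recomputation happens.

Demanding render.gen again yields 0.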